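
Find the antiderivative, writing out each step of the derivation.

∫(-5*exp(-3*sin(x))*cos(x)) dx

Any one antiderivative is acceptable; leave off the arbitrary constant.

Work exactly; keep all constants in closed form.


Step 1. Substitute u = sin(x), turning ∫(-5*exp(-3*sin(x))*cos(x)) dx into ∫(-5*exp(-3*u)) du: now ∫(-5*exp(-3*u)) du.
Step 2. Evaluate the standard form: now 5*exp(-3*u)/3.
Step 3. Substitute back u = sin(x): now 5*exp(-3*sin(x))/3.
Answer: 5*exp(-3*sin(x))/3.


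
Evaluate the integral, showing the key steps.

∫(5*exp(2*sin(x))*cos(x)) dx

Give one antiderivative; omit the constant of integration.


Step 1. Substitute u = sin(x), turning ∫(5*exp(2*sin(x))*cos(x)) dx into ∫(5*exp(2*u)) du: now ∫(5*exp(2*u)) du.
Step 2. Evaluate the standard form: now 5*exp(2*u)/2.
Step 3. Substitute back u = sin(x): now 5*exp(2*sin(x))/2.
Answer: 5*exp(2*sin(x))/2.


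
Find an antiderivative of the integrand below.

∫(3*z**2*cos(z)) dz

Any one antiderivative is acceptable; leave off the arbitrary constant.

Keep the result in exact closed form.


Answer: 3*z**2*sin(z) + 6*z*cos(z) - 6*sin(z).


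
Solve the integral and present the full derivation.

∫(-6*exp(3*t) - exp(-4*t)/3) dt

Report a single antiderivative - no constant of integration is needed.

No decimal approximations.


Step 1. Rewrite: now ∫(-exp(-4*t)/3) dt + ∫(-6*exp(3*t)) dt.
Step 2. Evaluate the standard form: now ∫(-6*exp(3*t)) dt + exp(-4*t)/12.
Step 3. Evaluate the standard form: now -2*exp(3*t) + exp(-4*t)/12.
Answer: -2*exp(3*t) + exp(-4*t)/12.


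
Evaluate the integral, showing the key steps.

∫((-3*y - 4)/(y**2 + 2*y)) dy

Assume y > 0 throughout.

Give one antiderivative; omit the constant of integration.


Step 1. Decompose ∫((-3*y - 4)/(y**2 + 2*y)) dy by partial fractions, (-3*y - 4)/(y**2 + 2*y) = -1/(y + 2) - 2/y: now ∫(-2/y) dy + ∫(-1/(y + 2)) dy.
Step 2. Evaluate the standard form [assuming y > -2]: now -log(y + 2) + ∫(-2/y) dy.
Step 3. Evaluate the standard form [assuming y > 0]: now -2*log(y) - log(y + 2).
Answer: -2*log(y) - log(y + 2).


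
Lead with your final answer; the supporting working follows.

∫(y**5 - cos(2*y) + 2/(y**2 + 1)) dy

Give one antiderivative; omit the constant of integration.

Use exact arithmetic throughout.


The answer is y**6/6 - sin(2*y)/2 + 2*atan(y).
Step 1. Rewrite: now ∫(y**5) dy + ∫(2/(y**2 + 1)) dy + ∫(-cos(2*y)) dy.
Step 2. Evaluate the standard form: now 2*atan(y) + ∫(y**5) dy + ∫(-cos(2*y)) dy.
Step 3. Evaluate the standard form: now -sin(2*y)/2 + 2*atan(y) + ∫(y**5) dy.
Step 4. Evaluate the standard form: now y**6/6 - sin(2*y)/2 + 2*atan(y).
Answer: y**6/6 - sin(2*y)/2 + 2*atan(y).


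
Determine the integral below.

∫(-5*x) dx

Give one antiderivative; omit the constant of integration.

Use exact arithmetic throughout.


Answer: -5*x**2/2.


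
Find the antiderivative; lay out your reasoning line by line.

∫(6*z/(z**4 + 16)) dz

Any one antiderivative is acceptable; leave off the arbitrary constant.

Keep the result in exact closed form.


Step 1. Substitute u = z**2, turning ∫(6*z/(z**4 + 16)) dz into ∫(3/(u**2 + 16)) du: now ∫(3/(u**2 + 16)) du.
Step 2. Evaluate the standard form: now 3*atan(u/4)/4.
Step 3. Substitute back u = z**2: now 3*atan(z**2/4)/4.
Answer: 3*atan(z**2/4)/4.


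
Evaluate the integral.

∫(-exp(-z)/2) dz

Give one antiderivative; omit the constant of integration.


Answer: exp(-z)/2.


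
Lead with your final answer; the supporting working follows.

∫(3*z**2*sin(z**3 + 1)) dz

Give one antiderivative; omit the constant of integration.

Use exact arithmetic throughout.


The answer is -cos(z**3 + 1).
Step 1. Substitute u = z**3 + 1, turning ∫(3*z**2*sin(z**3 + 1)) dz into ∫(sin(u)) du: now ∫(sin(u)) du.
Step 2. Evaluate the standard form: now -cos(u).
Step 3. Substitute back u = z**3 + 1: now -cos(z**3 + 1).
Answer: -cos(z**3 + 1).


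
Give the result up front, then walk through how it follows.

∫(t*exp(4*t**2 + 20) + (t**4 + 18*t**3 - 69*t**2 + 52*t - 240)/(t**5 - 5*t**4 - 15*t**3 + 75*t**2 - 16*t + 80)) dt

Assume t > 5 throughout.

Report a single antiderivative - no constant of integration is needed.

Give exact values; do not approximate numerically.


The answer is exp(4*t**2 + 20)/8 + 5*log(t - 5) - 2*log(t - 4) - 2*log(t + 4) - 2*atan(t).
Step 1. Rewrite: now ∫(t*exp(4*t**2 + 20)) dt + ∫((t**4 + 18*t**3 - 69*t**2 + 52*t - 240)/(t**5 - 5*t**4 - 15*t**3 + 75*t**2 - 16*t + 80)) dt.
Step 2. Decompose ∫((t**4 + 18*t**3 - 69*t**2 + 52*t - 240)/(t**5 - 5*t**4 - 15*t**3 + 75*t**2 - 16*t + 80)) dt by partial fractions, (t**4 + 18*t**3 - 69*t**2 + 52*t - 240)/(t**5 - 5*t**4 - 15*t**3 + 75*t**2 - 16*t + 80) = -2/(t**2 + 1) - 2/(t + 4) - 2/(t - 4) + 5/(t - 5): now ∫(t*exp(4*t**2 + 20)) dt + ∫(5/(t - 5)) dt + ∫(-2/(t - 4)) dt + ∫(-2/(t + 4)) dt + ∫(-2/(t**2 + 1)) dt.
Step 3. Evaluate the standard form [assuming t > -4]: now -2*log(t + 4) + ∫(t*exp(4*t**2 + 20)) dt + ∫(5/(t - 5)) dt + ∫(-2/(t - 4)) dt + ∫(-2/(t**2 + 1)) dt.
Step 4. Evaluate the standard form [assuming t > 4]: now -2*log(t - 4) - 2*log(t + 4) + ∫(t*exp(4*t**2 + 20)) dt + ∫(5/(t - 5)) dt + ∫(-2/(t**2 + 1)) dt.
Step 5. Evaluate the standard form [assuming t > 5]: now 5*log(t - 5) - 2*log(t - 4) - 2*log(t + 4) + ∫(t*exp(4*t**2 + 20)) dt + ∫(-2/(t**2 + 1)) dt.
Step 6. Evaluate the standard form: now 5*log(t - 5) - 2*log(t - 4) - 2*log(t + 4) - 2*atan(t) + ∫(t*exp(4*t**2 + 20)) dt.
Step 7. Substitute u = t**2 + 5, turning ∫(t*exp(4*t**2 + 20)) dt into ∫(exp(4*u)/2) du: now 5*log(t - 5) - 2*log(t - 4) - 2*log(t + 4) - 2*atan(t) + ∫(exp(4*u)/2) du.
Step 8. Evaluate the standard form: now exp(4*u)/8 + 5*log(t - 5) - 2*log(t - 4) - 2*log(t + 4) - 2*atan(t).
Step 9. Substitute back u = t**2 + 5: now exp(4*t**2 + 20)/8 + 5*log(t - 5) - 2*log(t - 4) - 2*log(t + 4) - 2*atan(t).
Answer: exp(4*t**2 + 20)/8 + 5*log(t - 5) - 2*log(t - 4) - 2*log(t + 4) - 2*atan(t).


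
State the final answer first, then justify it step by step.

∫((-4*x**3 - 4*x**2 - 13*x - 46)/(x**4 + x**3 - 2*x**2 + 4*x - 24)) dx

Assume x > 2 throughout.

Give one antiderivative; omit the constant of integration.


The answer is -3*log(x - 2) - log(x + 3) + 3*atan(x/2)/2.
Step 1. Decompose ∫((-4*x**3 - 4*x**2 - 13*x - 46)/(x**4 + x**3 - 2*x**2 + 4*x - 24)) dx by partial fractions, (-4*x**3 - 4*x**2 - 13*x - 46)/(x**4 + x**3 - 2*x**2 + 4*x - 24) = 3/(x**2 + 4) - 1/(x + 3) - 3/(x - 2): now ∫(-3/(x - 2)) dx + ∫(-1/(x + 3)) dx + ∫(3/(x**2 + 4)) dx.
Step 2. Evaluate the standard form [assuming x > -3]: now -log(x + 3) + ∫(-3/(x - 2)) dx + ∫(3/(x**2 + 4)) dx.
Step 3. Evaluate the standard form [assuming x > 2]: now -3*log(x - 2) - log(x + 3) + ∫(3/(x**2 + 4)) dx.
Step 4. Evaluate the standard form: now -3*log(x - 2) - log(x + 3) + 3*atan(x/2)/2.
Answer: -3*log(x - 2) - log(x + 3) + 3*atan(x/2)/2.


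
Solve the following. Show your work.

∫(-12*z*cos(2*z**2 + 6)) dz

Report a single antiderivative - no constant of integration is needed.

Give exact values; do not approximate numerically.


Step 1. Substitute u = z**2 + 3, turning ∫(-12*z*cos(2*z**2 + 6)) dz into ∫(-6*cos(2*u)) du: now ∫(-6*cos(2*u)) du.
Step 2. Evaluate the standard form: now -3*sin(2*u).
Step 3. Substitute back u = z**2 + 3: now -3*sin(2*z**2 + 6).
Answer: -3*sin(2*z**2 + 6).


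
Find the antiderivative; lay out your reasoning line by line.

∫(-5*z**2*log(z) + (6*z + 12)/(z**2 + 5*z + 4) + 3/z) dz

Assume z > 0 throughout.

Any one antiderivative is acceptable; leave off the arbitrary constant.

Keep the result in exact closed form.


Step 1. Rewrite: now ∫(3/z) dz + ∫(-5*z**2*log(z)) dz + ∫((6*z + 12)/(z**2 + 5*z + 4)) dz.
Step 2. Decompose ∫((6*z + 12)/(z**2 + 5*z + 4)) dz by partial fractions, (6*z + 12)/(z**2 + 5*z + 4) = 4/(z + 4) + 2/(z + 1): now ∫(3/z) dz + ∫(-5*z**2*log(z)) dz + ∫(2/(z + 1)) dz + ∫(4/(z + 4)) dz.
Step 3. Evaluate the standard form [assuming z > -4]: now 4*log(z + 4) + ∫(3/z) dz + ∫(-5*z**2*log(z)) dz + ∫(2/(z + 1)) dz.
Step 4. Evaluate the standard form [assuming z > -1]: now 2*log(z + 1) + 4*log(z + 4) + ∫(3/z) dz + ∫(-5*z**2*log(z)) dz.
Step 5. Integrate ∫(-5*z**2*log(z)) dz by parts with u = log(z), dv = (-5*z**2) dz, so v = -5*z**3/3 [assuming z > 0]: now -5*z**3*log(z)/3 + 2*log(z + 1) + 4*log(z + 4) + ∫(3/z) dz + ∫(5*z**2/3) dz.
Step 6. Evaluate the standard form: now -5*z**3*log(z)/3 + 5*z**3/9 + 2*log(z + 1) + 4*log(z + 4) + ∫(3/z) dz.
Step 7. Evaluate the standard form [assuming z > 0]: now -5*z**3*log(z)/3 + 5*z**3/9 + 3*log(z) + 2*log(z + 1) + 4*log(z + 4).
Answer: -5*z**3*log(z)/3 + 5*z**3/9 + 3*log(z) + 2*log(z + 1) + 4*log(z + 4).


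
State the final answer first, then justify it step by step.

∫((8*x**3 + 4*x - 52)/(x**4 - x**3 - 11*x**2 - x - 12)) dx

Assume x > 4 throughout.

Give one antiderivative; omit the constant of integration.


The answer is 4*log(x - 4) + 4*log(x + 3) + 4*atan(x).
Step 1. Decompose ∫((8*x**3 + 4*x - 52)/(x**4 - x**3 - 11*x**2 - x - 12)) dx by partial fractions, (8*x**3 + 4*x - 52)/(x**4 - x**3 - 11*x**2 - x - 12) = 4/(x**2 + 1) + 4/(x + 3) + 4/(x - 4): now ∫(4/(x - 4)) dx + ∫(4/(x + 3)) dx + ∫(4/(x**2 + 1)) dx.
Step 2. Evaluate the standard form [assuming x > 4]: now 4*log(x - 4) + ∫(4/(x + 3)) dx + ∫(4/(x**2 + 1)) dx.
Step 3. Evaluate the standard form [assuming x > -3]: now 4*log(x - 4) + 4*log(x + 3) + ∫(4/(x**2 + 1)) dx.
Step 4. Evaluate the standard form: now 4*log(x - 4) + 4*log(x + 3) + 4*atan(x).
Answer: 4*log(x - 4) + 4*log(x + 3) + 4*atan(x).


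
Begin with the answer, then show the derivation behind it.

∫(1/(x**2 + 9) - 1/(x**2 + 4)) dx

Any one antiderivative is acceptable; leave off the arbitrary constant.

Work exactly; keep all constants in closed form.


The answer is atan(x/3)/3 - atan(x/2)/2.
Step 1. Rewrite: now ∫(-1/(x**2 + 4)) dx + ∫(1/(x**2 + 9)) dx.
Step 2. Evaluate the standard form: now atan(x/3)/3 + ∫(-1/(x**2 + 4)) dx.
Step 3. Evaluate the standard form: now atan(x/3)/3 - atan(x/2)/2.
Answer: atan(x/3)/3 - atan(x/2)/2.


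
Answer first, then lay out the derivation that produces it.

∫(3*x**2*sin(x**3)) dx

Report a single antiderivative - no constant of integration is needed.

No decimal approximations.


The answer is -cos(x**3).
Step 1. Substitute u = x**3, turning ∫(3*x**2*sin(x**3)) dx into ∫(sin(u)) du: now ∫(sin(u)) du.
Step 2. Evaluate the standard form: now -cos(u).
Step 3. Substitute back u = x**3: now -cos(x**3).
Answer: -cos(x**3).


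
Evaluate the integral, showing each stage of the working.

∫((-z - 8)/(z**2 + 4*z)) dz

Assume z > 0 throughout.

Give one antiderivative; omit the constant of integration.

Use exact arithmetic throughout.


Step 1. Decompose ∫((-z - 8)/(z**2 + 4*z)) dz by partial fractions, (-z - 8)/(z**2 + 4*z) = 1/(z + 4) - 2/z: now ∫(-2/z) dz + ∫(1/(z + 4)) dz.
Step 2. Evaluate the standard form [assuming z > -4]: now log(z + 4) + ∫(-2/z) dz.
Step 3. Evaluate the standard form [assuming z > 0]: now -2*log(z) + log(z + 4).
Answer: -2*log(z) + log(z + 4).


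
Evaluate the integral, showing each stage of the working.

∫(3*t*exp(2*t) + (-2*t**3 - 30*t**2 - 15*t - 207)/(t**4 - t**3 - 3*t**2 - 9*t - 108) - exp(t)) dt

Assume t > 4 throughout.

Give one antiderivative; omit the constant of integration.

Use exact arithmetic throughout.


Step 1. Rewrite: now ∫(3*t*exp(2*t)) dt + ∫((-2*t**3 - 30*t**2 - 15*t - 207)/(t**4 - t**3 - 3*t**2 - 9*t - 108)) dt + ∫(-exp(t)) dt.
Step 2. Integrate ∫(3*t*exp(2*t)) dt by parts with u = t, dv = (3*exp(2*t)) dt, so v = 3*exp(2*t)/2: now 3*t*exp(2*t)/2 + ∫((-2*t**3 - 30*t**2 - 15*t - 207)/(t**4 - t**3 - 3*t**2 - 9*t - 108)) dt + ∫(-exp(t)) dt + ∫(-3*exp(2*t)/2) dt.
Step 3. Evaluate the standard form: now 3*t*exp(2*t)/2 - 3*exp(2*t)/4 + ∫((-2*t**3 - 30*t**2 - 15*t - 207)/(t**4 - t**3 - 3*t**2 - 9*t - 108)) dt + ∫(-exp(t)) dt.
Step 4. Decompose ∫((-2*t**3 - 30*t**2 - 15*t - 207)/(t**4 - t**3 - 3*t**2 - 9*t - 108)) dt by partial fractions, (-2*t**3 - 30*t**2 - 15*t - 207)/(t**4 - t**3 - 3*t**2 - 9*t - 108) = -3/(t**2 + 9) + 3/(t + 3) - 5/(t - 4): now 3*t*exp(2*t)/2 - 3*exp(2*t)/4 + ∫(-5/(t - 4)) dt + ∫(3/(t + 3)) dt + ∫(-3/(t**2 + 9)) dt + ∫(-exp(t)) dt.
Step 5. Evaluate the standard form [assuming t > 4]: now 3*t*exp(2*t)/2 - 3*exp(2*t)/4 - 5*log(t - 4) + ∫(3/(t + 3)) dt + ∫(-3/(t**2 + 9)) dt + ∫(-exp(t)) dt.
Step 6. Evaluate the standard form [assuming t > -3]: now 3*t*exp(2*t)/2 - 3*exp(2*t)/4 - 5*log(t - 4) + 3*log(t + 3) + ∫(-3/(t**2 + 9)) dt + ∫(-exp(t)) dt.
Step 7. Evaluate the standard form: now 3*t*exp(2*t)/2 - 3*exp(2*t)/4 - 5*log(t - 4) + 3*log(t + 3) - atan(t/3) + ∫(-exp(t)) dt.
Step 8. Evaluate the standard form: now 3*t*exp(2*t)/2 - 3*exp(2*t)/4 - exp(t) - 5*log(t - 4) + 3*log(t + 3) - atan(t/3).
Answer: 3*t*exp(2*t)/2 - 3*exp(2*t)/4 - exp(t) - 5*log(t - 4) + 3*log(t + 3) - atan(t/3).


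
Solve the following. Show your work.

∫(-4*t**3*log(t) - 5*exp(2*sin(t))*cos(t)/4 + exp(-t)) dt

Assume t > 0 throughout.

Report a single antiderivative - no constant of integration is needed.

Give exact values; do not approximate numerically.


Step 1. Rewrite: now ∫(-4*t**3*log(t)) dt + ∫(-5*exp(2*sin(t))*cos(t)/4) dt + ∫(exp(-t)) dt.
Step 2. Integrate ∫(-4*t**3*log(t)) dt by parts with u = log(t), dv = (-4*t**3) dt, so v = -t**4 [assuming t > 0]: now -t**4*log(t) + ∫(t**3) dt + ∫(-5*exp(2*sin(t))*cos(t)/4) dt + ∫(exp(-t)) dt.
Step 3. Evaluate the standard form: now -t**4*log(t) + t**4/4 + ∫(-5*exp(2*sin(t))*cos(t)/4) dt + ∫(exp(-t)) dt.
Step 4. Evaluate the standard form: now -t**4*log(t) + t**4/4 + ∫(-5*exp(2*sin(t))*cos(t)/4) dt - exp(-t).
Step 5. Substitute u = sin(t), turning ∫(-5*exp(2*sin(t))*cos(t)/4) dt into ∫(-5*exp(2*u)/4) du: now -t**4*log(t) + t**4/4 + ∫(-5*exp(2*u)/4) du - exp(-t).
Step 6. Evaluate the standard form: now -t**4*log(t) + t**4/4 - 5*exp(2*u)/8 - exp(-t).
Step 7. Substitute back u = sin(t): now -t**4*log(t) + t**4/4 - 5*exp(2*sin(t))/8 - exp(-t).
Answer: -t**4*log(t) + t**4/4 - 5*exp(2*sin(t))/8 - exp(-t).


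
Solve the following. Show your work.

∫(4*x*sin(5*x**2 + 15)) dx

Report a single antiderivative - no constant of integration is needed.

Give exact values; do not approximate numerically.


Step 1. Substitute u = x**2 + 3, turning ∫(4*x*sin(5*x**2 + 15)) dx into ∫(2*sin(5*u)) du: now ∫(2*sin(5*u)) du.
Step 2. Evaluate the standard form: now -2*cos(5*u)/5.
Step 3. Substitute back u = x**2 + 3: now -2*cos(5*x**2 + 15)/5.
Answer: -2*cos(5*x**2 + 15)/5.


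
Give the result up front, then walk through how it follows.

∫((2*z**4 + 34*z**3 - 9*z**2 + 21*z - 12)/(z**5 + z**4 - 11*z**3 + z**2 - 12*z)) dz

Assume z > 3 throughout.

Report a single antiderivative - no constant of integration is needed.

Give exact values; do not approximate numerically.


The answer is log(z) + 5*log(z - 3) - 4*log(z + 4) + atan(z).
Step 1. Decompose ∫((2*z**4 + 34*z**3 - 9*z**2 + 21*z - 12)/(z**5 + z**4 - 11*z**3 + z**2 - 12*z)) dz by partial fractions, (2*z**4 + 34*z**3 - 9*z**2 + 21*z - 12)/(z**5 + z**4 - 11*z**3 + z**2 - 12*z) = 1/(z**2 + 1) - 4/(z + 4) + 5/(z - 3) + 1/z: now ∫(1/z) dz + ∫(5/(z - 3)) dz + ∫(-4/(z + 4)) dz + ∫(1/(z**2 + 1)) dz.
Step 2. Evaluate the standard form [assuming z > -4]: now -4*log(z + 4) + ∫(1/z) dz + ∫(5/(z - 3)) dz + ∫(1/(z**2 + 1)) dz.
Step 3. Evaluate the standard form [assuming z > 0]: now log(z) - 4*log(z + 4) + ∫(5/(z - 3)) dz + ∫(1/(z**2 + 1)) dz.
Step 4. Evaluate the standard form [assuming z > 3]: now log(z) + 5*log(z - 3) - 4*log(z + 4) + ∫(1/(z**2 + 1)) dz.
Step 5. Evaluate the standard form: now log(z) + 5*log(z - 3) - 4*log(z + 4) + atan(z).
Answer: log(z) + 5*log(z - 3) - 4*log(z + 4) + atan(z).


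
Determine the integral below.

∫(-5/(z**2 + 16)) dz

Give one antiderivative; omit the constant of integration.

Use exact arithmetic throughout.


Answer: -5*atan(z/4)/4.


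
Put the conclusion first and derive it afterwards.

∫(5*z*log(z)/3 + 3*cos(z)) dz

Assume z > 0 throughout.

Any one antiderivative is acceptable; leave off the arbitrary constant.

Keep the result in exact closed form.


The answer is 5*z**2*log(z)/6 - 5*z**2/12 + 3*sin(z).
Step 1. Rewrite: now ∫(5*z*log(z)/3) dz + ∫(3*cos(z)) dz.
Step 2. Integrate ∫(5*z*log(z)/3) dz by parts with u = log(z), dv = (5*z/3) dz, so v = 5*z**2/6 [assuming z > 0]: now 5*z**2*log(z)/6 + ∫(-5*z/6) dz + ∫(3*cos(z)) dz.
Step 3. Evaluate the standard form: now 5*z**2*log(z)/6 - 5*z**2/12 + ∫(3*cos(z)) dz.
Step 4. Evaluate the standard form: now 5*z**2*log(z)/6 - 5*z**2/12 + 3*sin(z).
Answer: 5*z**2*log(z)/6 - 5*z**2/12 + 3*sin(z).


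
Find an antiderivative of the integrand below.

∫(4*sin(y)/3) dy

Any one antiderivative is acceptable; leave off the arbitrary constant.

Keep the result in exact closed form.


Answer: -4*cos(y)/3.


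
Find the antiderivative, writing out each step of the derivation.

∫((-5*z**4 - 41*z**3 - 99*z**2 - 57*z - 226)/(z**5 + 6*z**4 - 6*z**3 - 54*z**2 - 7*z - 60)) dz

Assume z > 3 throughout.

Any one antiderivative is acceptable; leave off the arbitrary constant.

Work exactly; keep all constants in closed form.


Step 1. Decompose ∫((-5*z**4 - 41*z**3 - 99*z**2 - 57*z - 226)/(z**5 + 6*z**4 - 6*z**3 - 54*z**2 - 7*z - 60)) dz by partial fractions, (-5*z**4 - 41*z**3 - 99*z**2 - 57*z - 226)/(z**5 + 6*z**4 - 6*z**3 - 54*z**2 - 7*z - 60) = 2/(z**2 + 1) - 2/(z + 5) + 2/(z + 4) - 5/(z - 3): now ∫(-5/(z - 3)) dz + ∫(2/(z + 4)) dz + ∫(-2/(z + 5)) dz + ∫(2/(z**2 + 1)) dz.
Step 2. Evaluate the standard form [assuming z > -4]: now 2*log(z + 4) + ∫(-5/(z - 3)) dz + ∫(-2/(z + 5)) dz + ∫(2/(z**2 + 1)) dz.
Step 3. Evaluate the standard form [assuming z > 3]: now -5*log(z - 3) + 2*log(z + 4) + ∫(-2/(z + 5)) dz + ∫(2/(z**2 + 1)) dz.
Step 4. Evaluate the standard form [assuming z > -5]: now -5*log(z - 3) + 2*log(z + 4) - 2*log(z + 5) + ∫(2/(z**2 + 1)) dz.
Step 5. Evaluate the standard form: now -5*log(z - 3) + 2*log(z + 4) - 2*log(z + 5) + 2*atan(z).
Answer: -5*log(z - 3) + 2*log(z + 4) - 2*log(z + 5) + 2*atan(z).


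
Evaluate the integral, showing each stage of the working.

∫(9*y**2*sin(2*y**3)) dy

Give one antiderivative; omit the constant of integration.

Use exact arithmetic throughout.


Step 1. Substitute u = y**3, turning ∫(9*y**2*sin(2*y**3)) dy into ∫(3*sin(2*u)) du: now ∫(3*sin(2*u)) du.
Step 2. Evaluate the standard form: now -3*cos(2*u)/2.
Step 3. Substitute back u = y**3: now -3*cos(2*y**3)/2.
Answer: -3*cos(2*y**3)/2.


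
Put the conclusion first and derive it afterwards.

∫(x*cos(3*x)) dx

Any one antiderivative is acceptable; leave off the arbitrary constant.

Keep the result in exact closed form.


The answer is x*sin(3*x)/3 + cos(3*x)/9.
Step 1. Integrate ∫(x*cos(3*x)) dx by parts with u = x, dv = (cos(3*x)) dx, so v = sin(3*x)/3: now x*sin(3*x)/3 + ∫(-sin(3*x)/3) dx.
Step 2. Evaluate the standard form: now x*sin(3*x)/3 + cos(3*x)/9.
Answer: x*sin(3*x)/3 + cos(3*x)/9.


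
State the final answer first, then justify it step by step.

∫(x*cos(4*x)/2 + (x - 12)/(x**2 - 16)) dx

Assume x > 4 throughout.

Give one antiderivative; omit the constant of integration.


The answer is x*sin(4*x)/8 - log(x - 4) + 2*log(x + 4) + cos(4*x)/32.
Step 1. Rewrite: now ∫(x*cos(4*x)/2) dx + ∫((x - 12)/(x**2 - 16)) dx.
Step 2. Decompose ∫((x - 12)/(x**2 - 16)) dx by partial fractions, (x - 12)/(x**2 - 16) = 2/(x + 4) - 1/(x - 4): now ∫(x*cos(4*x)/2) dx + ∫(-1/(x - 4)) dx + ∫(2/(x + 4)) dx.
Step 3. Evaluate the standard form [assuming x > -4]: now 2*log(x + 4) + ∫(x*cos(4*x)/2) dx + ∫(-1/(x - 4)) dx.
Step 4. Evaluate the standard form [assuming x > 4]: now -log(x - 4) + 2*log(x + 4) + ∫(x*cos(4*x)/2) dx.
Step 5. Integrate ∫(x*cos(4*x)/2) dx by parts with u = x, dv = (cos(4*x)/2) dx, so v = sin(4*x)/8: now x*sin(4*x)/8 - log(x - 4) + 2*log(x + 4) + ∫(-sin(4*x)/8) dx.
Step 6. Evaluate the standard form: now x*sin(4*x)/8 - log(x - 4) + 2*log(x + 4) + cos(4*x)/32.
Answer: x*sin(4*x)/8 - log(x - 4) + 2*log(x + 4) + cos(4*x)/32.


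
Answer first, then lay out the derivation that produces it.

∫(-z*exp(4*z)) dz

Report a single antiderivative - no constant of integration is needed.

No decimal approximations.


The answer is -z*exp(4*z)/4 + exp(4*z)/16.
Step 1. Integrate ∫(-z*exp(4*z)) dz by parts with u = z, dv = (-exp(4*z)) dz, so v = -exp(4*z)/4: now -z*exp(4*z)/4 + ∫(exp(4*z)/4) dz.
Step 2. Evaluate the standard form: now -z*exp(4*z)/4 + exp(4*z)/16.
Answer: -z*exp(4*z)/4 + exp(4*z)/16.


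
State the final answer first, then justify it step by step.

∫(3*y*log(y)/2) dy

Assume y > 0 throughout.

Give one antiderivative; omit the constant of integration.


The answer is 3*y**2*log(y)/4 - 3*y**2/8.
Step 1. Integrate ∫(3*y*log(y)/2) dy by parts with u = log(y), dv = (3*y/2) dy, so v = 3*y**2/4 [assuming y > 0]: now 3*y**2*log(y)/4 + ∫(-3*y/4) dy.
Step 2. Evaluate the standard form: now 3*y**2*log(y)/4 - 3*y**2/8.
Answer: 3*y**2*log(y)/4 - 3*y**2/8.


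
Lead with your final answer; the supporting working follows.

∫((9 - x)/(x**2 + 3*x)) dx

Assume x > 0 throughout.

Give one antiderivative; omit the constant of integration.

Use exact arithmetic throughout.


The answer is 3*log(x) - 4*log(x + 3).
Step 1. Decompose ∫((9 - x)/(x**2 + 3*x)) dx by partial fractions, (9 - x)/(x**2 + 3*x) = -4/(x + 3) + 3/x: now ∫(3/x) dx + ∫(-4/(x + 3)) dx.
Step 2. Evaluate the standard form [assuming x > 0]: now 3*log(x) + ∫(-4/(x + 3)) dx.
Step 3. Evaluate the standard form [assuming x > -3]: now 3*log(x) - 4*log(x + 3).
Answer: 3*log(x) - 4*log(x + 3).


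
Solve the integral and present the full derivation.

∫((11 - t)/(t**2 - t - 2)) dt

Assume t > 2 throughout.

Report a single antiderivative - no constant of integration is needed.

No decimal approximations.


Step 1. Decompose ∫((11 - t)/(t**2 - t - 2)) dt by partial fractions, (11 - t)/(t**2 - t - 2) = -4/(t + 1) + 3/(t - 2): now ∫(3/(t - 2)) dt + ∫(-4/(t + 1)) dt.
Step 2. Evaluate the standard form [assuming t > 2]: now 3*log(t - 2) + ∫(-4/(t + 1)) dt.
Step 3. Evaluate the standard form [assuming t > -1]: now 3*log(t - 2) - 4*log(t + 1).
Answer: 3*log(t - 2) - 4*log(t + 1).


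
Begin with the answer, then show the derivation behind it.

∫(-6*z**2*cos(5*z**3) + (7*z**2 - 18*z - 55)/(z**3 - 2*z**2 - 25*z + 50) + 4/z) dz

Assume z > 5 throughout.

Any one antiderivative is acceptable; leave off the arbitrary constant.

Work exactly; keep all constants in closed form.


The answer is 4*log(z) + log(z - 5) + 3*log(z - 2) + 3*log(z + 5) - 2*sin(5*z**3)/5.
Step 1. Rewrite: now ∫(4/z) dz + ∫(-6*z**2*cos(5*z**3)) dz + ∫((7*z**2 - 18*z - 55)/(z**3 - 2*z**2 - 25*z + 50)) dz.
Step 2. Substitute u = z**3, turning ∫(-6*z**2*cos(5*z**3)) dz into ∫(-2*cos(5*u)) du: now ∫(4/z) dz + ∫((7*z**2 - 18*z - 55)/(z**3 - 2*z**2 - 25*z + 50)) dz + ∫(-2*cos(5*u)) du.
Step 3. Evaluate the standard form: now -2*sin(5*u)/5 + ∫(4/z) dz + ∫((7*z**2 - 18*z - 55)/(z**3 - 2*z**2 - 25*z + 50)) dz.
Step 4. Substitute back u = z**3: now -2*sin(5*z**3)/5 + ∫(4/z) dz + ∫((7*z**2 - 18*z - 55)/(z**3 - 2*z**2 - 25*z + 50)) dz.
Step 5. Evaluate the standard form [assuming z > 0]: now 4*log(z) - 2*sin(5*z**3)/5 + ∫((7*z**2 - 18*z - 55)/(z**3 - 2*z**2 - 25*z + 50)) dz.
Step 6. Decompose ∫((7*z**2 - 18*z - 55)/(z**3 - 2*z**2 - 25*z + 50)) dz by partial fractions, (7*z**2 - 18*z - 55)/(z**3 - 2*z**2 - 25*z + 50) = 3/(z + 5) + 3/(z - 2) + 1/(z - 5): now 4*log(z) - 2*sin(5*z**3)/5 + ∫(1/(z - 5)) dz + ∫(3/(z - 2)) dz + ∫(3/(z + 5)) dz.
Step 7. Evaluate the standard form [assuming z > -5]: now 4*log(z) + 3*log(z + 5) - 2*sin(5*z**3)/5 + ∫(1/(z - 5)) dz + ∫(3/(z - 2)) dz.
Step 8. Evaluate the standard form [assuming z > 5]: now 4*log(z) + log(z - 5) + 3*log(z + 5) - 2*sin(5*z**3)/5 + ∫(3/(z - 2)) dz.
Step 9. Evaluate the standard form [assuming z > 2]: now 4*log(z) + log(z - 5) + 3*log(z - 2) + 3*log(z + 5) - 2*sin(5*z**3)/5.
Answer: 4*log(z) + log(z - 5) + 3*log(z - 2) + 3*log(z + 5) - 2*sin(5*z**3)/5.


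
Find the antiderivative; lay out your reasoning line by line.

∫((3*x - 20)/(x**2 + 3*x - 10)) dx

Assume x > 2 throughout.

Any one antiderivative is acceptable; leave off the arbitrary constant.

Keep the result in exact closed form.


Step 1. Decompose ∫((3*x - 20)/(x**2 + 3*x - 10)) dx by partial fractions, (3*x - 20)/(x**2 + 3*x - 10) = 5/(x + 5) - 2/(x - 2): now ∫(-2/(x - 2)) dx + ∫(5/(x + 5)) dx.
Step 2. Evaluate the standard form [assuming x > 2]: now -2*log(x - 2) + ∫(5/(x + 5)) dx.
Step 3. Evaluate the standard form [assuming x > -5]: now -2*log(x - 2) + 5*log(x + 5).
Answer: -2*log(x - 2) + 5*log(x + 5).


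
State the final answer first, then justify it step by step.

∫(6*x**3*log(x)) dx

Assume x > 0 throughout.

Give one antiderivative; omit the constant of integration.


The answer is 3*x**4*log(x)/2 - 3*x**4/8.
Step 1. Integrate ∫(6*x**3*log(x)) dx by parts with u = log(x), dv = (6*x**3) dx, so v = 3*x**4/2 [assuming x > 0]: now 3*x**4*log(x)/2 + ∫(-3*x**3/2) dx.
Step 2. Evaluate the standard form: now 3*x**4*log(x)/2 - 3*x**4/8.
Answer: 3*x**4*log(x)/2 - 3*x**4/8.


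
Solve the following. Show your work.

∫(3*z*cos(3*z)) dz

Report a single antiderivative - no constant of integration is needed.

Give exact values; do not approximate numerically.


Step 1. Integrate ∫(3*z*cos(3*z)) dz by parts with u = z, dv = (3*cos(3*z)) dz, so v = sin(3*z): now z*sin(3*z) + ∫(-sin(3*z)) dz.
Step 2. Evaluate the standard form: now z*sin(3*z) + cos(3*z)/3.
Answer: z*sin(3*z) + cos(3*z)/3.


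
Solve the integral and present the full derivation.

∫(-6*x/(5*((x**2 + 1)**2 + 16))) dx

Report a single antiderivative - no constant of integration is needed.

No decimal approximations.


Step 1. Substitute u = x**2 + 1, turning ∫(-6*x/(5*((x**2 + 1)**2 + 16))) dx into ∫(-3/(5*(u**2 + 16))) du: now ∫(-3/(5*(u**2 + 16))) du.
Step 2. Evaluate the standard form: now -3*atan(u/4)/20.
Step 3. Substitute back u = x**2 + 1: now -3*atan(x**2/4 + 1/4)/20.
Answer: -3*atan(x**2/4 + 1/4)/20.


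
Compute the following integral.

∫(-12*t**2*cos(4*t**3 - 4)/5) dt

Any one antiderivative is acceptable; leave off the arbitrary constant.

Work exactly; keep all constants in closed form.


Answer: -sin(4*t**3 - 4)/5.


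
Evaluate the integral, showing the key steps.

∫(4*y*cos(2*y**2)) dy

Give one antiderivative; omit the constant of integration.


Step 1. Substitute u = y**2, turning ∫(4*y*cos(2*y**2)) dy into ∫(2*cos(2*u)) du: now ∫(2*cos(2*u)) du.
Step 2. Evaluate the standard form: now sin(2*u).
Step 3. Substitute back u = y**2: now sin(2*y**2).
Answer: sin(2*y**2).


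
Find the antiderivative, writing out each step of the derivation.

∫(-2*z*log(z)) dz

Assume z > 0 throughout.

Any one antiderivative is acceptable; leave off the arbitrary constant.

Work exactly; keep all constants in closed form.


Step 1. Integrate ∫(-2*z*log(z)) dz by parts with u = log(z), dv = (-2*z) dz, so v = -z**2 [assuming z > 0]: now -z**2*log(z) + ∫(z) dz.
Step 2. Evaluate the standard form: now -z**2*log(z) + z**2/2.
Answer: -z**2*log(z) + z**2/2.


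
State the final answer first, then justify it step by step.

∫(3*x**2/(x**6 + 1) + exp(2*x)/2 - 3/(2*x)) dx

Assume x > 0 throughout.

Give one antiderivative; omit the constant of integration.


The answer is exp(2*x)/4 - 3*log(x)/2 + atan(x**3).
Step 1. Rewrite: now ∫(-3/(2*x)) dx + ∫(3*x**2/(x**6 + 1)) dx + ∫(exp(2*x)/2) dx.
Step 2. Evaluate the standard form: now exp(2*x)/4 + ∫(-3/(2*x)) dx + ∫(3*x**2/(x**6 + 1)) dx.
Step 3. Substitute u = x**3, turning ∫(3*x**2/(x**6 + 1)) dx into ∫(1/(u**2 + 1)) du: now exp(2*x)/4 + ∫(-3/(2*x)) dx + ∫(1/(u**2 + 1)) du.
Step 4. Evaluate the standard form: now exp(2*x)/4 + atan(u) + ∫(-3/(2*x)) dx.
Step 5. Substitute back u = x**3: now exp(2*x)/4 + atan(x**3) + ∫(-3/(2*x)) dx.
Step 6. Evaluate the standard form [assuming x > 0]: now exp(2*x)/4 - 3*log(x)/2 + atan(x**3).
Answer: exp(2*x)/4 - 3*log(x)/2 + atan(x**3).


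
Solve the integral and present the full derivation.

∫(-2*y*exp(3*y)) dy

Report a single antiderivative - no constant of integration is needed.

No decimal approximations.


Step 1. Integrate ∫(-2*y*exp(3*y)) dy by parts with u = y, dv = (-2*exp(3*y)) dy, so v = -2*exp(3*y)/3: now -2*y*exp(3*y)/3 + ∫(2*exp(3*y)/3) dy.
Step 2. Evaluate the standard form: now -2*y*exp(3*y)/3 + 2*exp(3*y)/9.
Answer: -2*y*exp(3*y)/3 + 2*exp(3*y)/9.


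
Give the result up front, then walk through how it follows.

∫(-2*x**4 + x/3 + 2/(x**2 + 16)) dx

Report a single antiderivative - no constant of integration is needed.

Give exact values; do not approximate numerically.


The answer is -2*x**5/5 + x**2/6 + atan(x/4)/2.
Step 1. Rewrite: now ∫(x/3) dx + ∫(-2*x**4) dx + ∫(2/(x**2 + 16)) dx.
Step 2. Evaluate the standard form: now -2*x**5/5 + ∫(x/3) dx + ∫(2/(x**2 + 16)) dx.
Step 3. Evaluate the standard form: now -2*x**5/5 + atan(x/4)/2 + ∫(x/3) dx.
Step 4. Evaluate the standard form: now -2*x**5/5 + x**2/6 + atan(x/4)/2.
Answer: -2*x**5/5 + x**2/6 + atan(x/4)/2.


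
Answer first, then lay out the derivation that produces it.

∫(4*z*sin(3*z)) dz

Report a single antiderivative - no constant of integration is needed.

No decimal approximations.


The answer is -4*z*cos(3*z)/3 + 4*sin(3*z)/9.
Step 1. Integrate ∫(4*z*sin(3*z)) dz by parts with u = z, dv = (4*sin(3*z)) dz, so v = -4*cos(3*z)/3: now -4*z*cos(3*z)/3 + ∫(4*cos(3*z)/3) dz.
Step 2. Evaluate the standard form: now -4*z*cos(3*z)/3 + 4*sin(3*z)/9.
Answer: -4*z*cos(3*z)/3 + 4*sin(3*z)/9.


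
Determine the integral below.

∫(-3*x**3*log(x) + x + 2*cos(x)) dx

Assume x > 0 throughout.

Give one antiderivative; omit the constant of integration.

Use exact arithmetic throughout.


Answer: -3*x**4*log(x)/4 + 3*x**4/16 + x**2/2 + 2*sin(x).


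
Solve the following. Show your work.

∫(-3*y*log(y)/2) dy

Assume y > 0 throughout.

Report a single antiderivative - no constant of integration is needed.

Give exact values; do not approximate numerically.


Step 1. Integrate ∫(-3*y*log(y)/2) dy by parts with u = log(y), dv = (-3*y/2) dy, so v = -3*y**2/4 [assuming y > 0]: now -3*y**2*log(y)/4 + ∫(3*y/4) dy.
Step 2. Evaluate the standard form: now -3*y**2*log(y)/4 + 3*y**2/8.
Answer: -3*y**2*log(y)/4 + 3*y**2/8.


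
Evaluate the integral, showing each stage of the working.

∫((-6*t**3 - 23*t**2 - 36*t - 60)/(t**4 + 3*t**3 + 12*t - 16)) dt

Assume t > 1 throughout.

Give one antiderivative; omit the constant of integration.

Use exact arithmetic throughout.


Step 1. Decompose ∫((-6*t**3 - 23*t**2 - 36*t - 60)/(t**4 + 3*t**3 + 12*t - 16)) dt by partial fractions, (-6*t**3 - 23*t**2 - 36*t - 60)/(t**4 + 3*t**3 + 12*t - 16) = -4/(t**2 + 4) - 1/(t + 4) - 5/(t - 1): now ∫(-5/(t - 1)) dt + ∫(-1/(t + 4)) dt + ∫(-4/(t**2 + 4)) dt.
Step 2. Evaluate the standard form [assuming t > 1]: now -5*log(t - 1) + ∫(-1/(t + 4)) dt + ∫(-4/(t**2 + 4)) dt.
Step 3. Evaluate the standard form [assuming t > -4]: now -5*log(t - 1) - log(t + 4) + ∫(-4/(t**2 + 4)) dt.
Step 4. Evaluate the standard form: now -5*log(t - 1) - log(t + 4) - 2*atan(t/2).
Answer: -5*log(t - 1) - log(t + 4) - 2*atan(t/2).


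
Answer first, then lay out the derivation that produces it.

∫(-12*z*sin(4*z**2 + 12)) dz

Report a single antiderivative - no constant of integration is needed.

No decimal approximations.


The answer is 3*cos(4*z**2 + 12)/2.
Step 1. Substitute u = z**2 + 3, turning ∫(-12*z*sin(4*z**2 + 12)) dz into ∫(-6*sin(4*u)) du: now ∫(-6*sin(4*u)) du.
Step 2. Evaluate the standard form: now 3*cos(4*u)/2.
Step 3. Substitute back u = z**2 + 3: now 3*cos(4*z**2 + 12)/2.
Answer: 3*cos(4*z**2 + 12)/2.


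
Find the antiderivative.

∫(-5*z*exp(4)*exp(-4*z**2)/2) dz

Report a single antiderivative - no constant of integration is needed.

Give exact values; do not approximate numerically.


Answer: 5*exp(4 - 4*z**2)/16.


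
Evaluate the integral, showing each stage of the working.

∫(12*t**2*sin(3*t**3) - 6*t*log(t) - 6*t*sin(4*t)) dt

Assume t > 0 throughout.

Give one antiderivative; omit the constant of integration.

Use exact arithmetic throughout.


Step 1. Rewrite: now ∫(-6*t*log(t)) dt + ∫(-6*t*sin(4*t)) dt + ∫(12*t**2*sin(3*t**3)) dt.
Step 2. Integrate ∫(-6*t*log(t)) dt by parts with u = log(t), dv = (-6*t) dt, so v = -3*t**2 [assuming t > 0]: now -3*t**2*log(t) + ∫(3*t) dt + ∫(-6*t*sin(4*t)) dt + ∫(12*t**2*sin(3*t**3)) dt.
Step 3. Evaluate the standard form: now -3*t**2*log(t) + 3*t**2/2 + ∫(-6*t*sin(4*t)) dt + ∫(12*t**2*sin(3*t**3)) dt.
Step 4. Integrate ∫(-6*t*sin(4*t)) dt by parts with u = t, dv = (-6*sin(4*t)) dt, so v = 3*cos(4*t)/2: now -3*t**2*log(t) + 3*t**2/2 + 3*t*cos(4*t)/2 + ∫(12*t**2*sin(3*t**3)) dt + ∫(-3*cos(4*t)/2) dt.
Step 5. Evaluate the standard form: now -3*t**2*log(t) + 3*t**2/2 + 3*t*cos(4*t)/2 - 3*sin(4*t)/8 + ∫(12*t**2*sin(3*t**3)) dt.
Step 6. Substitute u = t**3, turning ∫(12*t**2*sin(3*t**3)) dt into ∫(4*sin(3*u)) du: now -3*t**2*log(t) + 3*t**2/2 + 3*t*cos(4*t)/2 - 3*sin(4*t)/8 + ∫(4*sin(3*u)) du.
Step 7. Evaluate the standard form: now -3*t**2*log(t) + 3*t**2/2 + 3*t*cos(4*t)/2 - 3*sin(4*t)/8 - 4*cos(3*u)/3.
Step 8. Substitute back u = t**3: now -3*t**2*log(t) + 3*t**2/2 + 3*t*cos(4*t)/2 - 3*sin(4*t)/8 - 4*cos(3*t**3)/3.
Answer: -3*t**2*log(t) + 3*t**2/2 + 3*t*cos(4*t)/2 - 3*sin(4*t)/8 - 4*cos(3*t**3)/3.


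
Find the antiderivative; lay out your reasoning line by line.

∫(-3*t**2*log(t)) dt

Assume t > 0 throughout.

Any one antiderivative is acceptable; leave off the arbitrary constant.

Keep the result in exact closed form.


Step 1. Integrate ∫(-3*t**2*log(t)) dt by parts with u = log(t), dv = (-3*t**2) dt, so v = -t**3 [assuming t > 0]: now -t**3*log(t) + ∫(t**2) dt.
Step 2. Evaluate the standard form: now -t**3*log(t) + t**3/3.
Answer: -t**3*log(t) + t**3/3.


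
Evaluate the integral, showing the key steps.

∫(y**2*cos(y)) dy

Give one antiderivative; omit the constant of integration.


Step 1. Integrate ∫(y**2*cos(y)) dy by parts with u = y**2, dv = (cos(y)) dy, so v = sin(y): now y**2*sin(y) + ∫(-2*y*sin(y)) dy.
Step 2. Integrate ∫(-2*y*sin(y)) dy by parts with u = y, dv = (-2*sin(y)) dy, so v = 2*cos(y): now y**2*sin(y) + 2*y*cos(y) + ∫(-2*cos(y)) dy.
Step 3. Evaluate the standard form: now y**2*sin(y) + 2*y*cos(y) - 2*sin(y).
Answer: y**2*sin(y) + 2*y*cos(y) - 2*sin(y).


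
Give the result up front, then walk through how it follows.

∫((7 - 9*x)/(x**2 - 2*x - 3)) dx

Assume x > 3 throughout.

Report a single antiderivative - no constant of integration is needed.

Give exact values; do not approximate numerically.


The answer is -5*log(x - 3) - 4*log(x + 1).
Step 1. Decompose ∫((7 - 9*x)/(x**2 - 2*x - 3)) dx by partial fractions, (7 - 9*x)/(x**2 - 2*x - 3) = -4/(x + 1) - 5/(x - 3): now ∫(-5/(x - 3)) dx + ∫(-4/(x + 1)) dx.
Step 2. Evaluate the standard form [assuming x > 3]: now -5*log(x - 3) + ∫(-4/(x + 1)) dx.
Step 3. Evaluate the standard form [assuming x > -1]: now -5*log(x - 3) - 4*log(x + 1).
Answer: -5*log(x - 3) - 4*log(x + 1).


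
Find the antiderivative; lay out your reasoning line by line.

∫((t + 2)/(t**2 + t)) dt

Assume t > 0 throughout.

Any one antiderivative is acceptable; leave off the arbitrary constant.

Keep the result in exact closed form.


Step 1. Decompose ∫((t + 2)/(t**2 + t)) dt by partial fractions, (t + 2)/(t**2 + t) = -1/(t + 1) + 2/t: now ∫(2/t) dt + ∫(-1/(t + 1)) dt.
Step 2. Evaluate the standard form [assuming t > -1]: now -log(t + 1) + ∫(2/t) dt.
Step 3. Evaluate the standard form [assuming t > 0]: now 2*log(t) - log(t + 1).
Answer: 2*log(t) - log(t + 1).


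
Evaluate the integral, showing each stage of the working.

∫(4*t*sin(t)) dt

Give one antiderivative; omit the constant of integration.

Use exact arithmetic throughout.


Step 1. Integrate ∫(4*t*sin(t)) dt by parts with u = t, dv = (4*sin(t)) dt, so v = -4*cos(t): now -4*t*cos(t) + ∫(4*cos(t)) dt.
Step 2. Evaluate the standard form: now -4*t*cos(t) + 4*sin(t).
Answer: -4*t*cos(t) + 4*sin(t).


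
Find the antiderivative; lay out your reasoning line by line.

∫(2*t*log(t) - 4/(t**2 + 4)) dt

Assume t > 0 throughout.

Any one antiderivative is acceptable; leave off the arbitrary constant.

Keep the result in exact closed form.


Step 1. Rewrite: now ∫(2*t*log(t)) dt + ∫(-4/(t**2 + 4)) dt.
Step 2. Evaluate the standard form: now -2*atan(t/2) + ∫(2*t*log(t)) dt.
Step 3. Integrate ∫(2*t*log(t)) dt by parts with u = log(t), dv = (2*t) dt, so v = t**2 [assuming t > 0]: now t**2*log(t) - 2*atan(t/2) + ∫(-t) dt.
Step 4. Evaluate the standard form: now t**2*log(t) - t**2/2 - 2*atan(t/2).
Answer: t**2*log(t) - t**2/2 - 2*atan(t/2).


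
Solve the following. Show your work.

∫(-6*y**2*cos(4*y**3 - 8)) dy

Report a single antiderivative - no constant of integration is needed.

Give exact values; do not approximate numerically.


Step 1. Substitute u = y**3 - 2, turning ∫(-6*y**2*cos(4*y**3 - 8)) dy into ∫(-2*cos(4*u)) du: now ∫(-2*cos(4*u)) du.
Step 2. Evaluate the standard form: now -sin(4*u)/2.
Step 3. Substitute back u = y**3 - 2: now -sin(4*y**3 - 8)/2.
Answer: -sin(4*y**3 - 8)/2.


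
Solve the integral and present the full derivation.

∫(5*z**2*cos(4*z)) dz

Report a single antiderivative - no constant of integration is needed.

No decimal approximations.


Step 1. Integrate ∫(5*z**2*cos(4*z)) dz by parts with u = z**2, dv = (5*cos(4*z)) dz, so v = 5*sin(4*z)/4: now 5*z**2*sin(4*z)/4 + ∫(-5*z*sin(4*z)/2) dz.
Step 2. Integrate ∫(-5*z*sin(4*z)/2) dz by parts with u = z, dv = (-5*sin(4*z)/2) dz, so v = 5*cos(4*z)/8: now 5*z**2*sin(4*z)/4 + 5*z*cos(4*z)/8 + ∫(-5*cos(4*z)/8) dz.
Step 3. Evaluate the standard form: now 5*z**2*sin(4*z)/4 + 5*z*cos(4*z)/8 - 5*sin(4*z)/32.
Answer: 5*z**2*sin(4*z)/4 + 5*z*cos(4*z)/8 - 5*sin(4*z)/32.


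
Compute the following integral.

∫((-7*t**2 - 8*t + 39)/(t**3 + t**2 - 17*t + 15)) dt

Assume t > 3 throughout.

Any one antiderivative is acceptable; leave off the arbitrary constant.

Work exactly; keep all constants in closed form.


Answer: -3*log(t - 3) - 2*log(t - 1) - 2*log(t + 5).


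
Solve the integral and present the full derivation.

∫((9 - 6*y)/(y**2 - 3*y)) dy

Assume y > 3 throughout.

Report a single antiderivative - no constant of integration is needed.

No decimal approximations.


Step 1. Decompose ∫((9 - 6*y)/(y**2 - 3*y)) dy by partial fractions, (9 - 6*y)/(y**2 - 3*y) = -3/(y - 3) - 3/y: now ∫(-3/y) dy + ∫(-3/(y - 3)) dy.
Step 2. Evaluate the standard form [assuming y > 0]: now -3*log(y) + ∫(-3/(y - 3)) dy.
Step 3. Evaluate the standard form [assuming y > 3]: now -3*log(y) - 3*log(y - 3).
Answer: -3*log(y) - 3*log(y - 3).


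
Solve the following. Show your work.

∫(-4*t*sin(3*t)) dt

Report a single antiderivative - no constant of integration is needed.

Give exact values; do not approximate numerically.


Step 1. Integrate ∫(-4*t*sin(3*t)) dt by parts with u = t, dv = (-4*sin(3*t)) dt, so v = 4*cos(3*t)/3: now 4*t*cos(3*t)/3 + ∫(-4*cos(3*t)/3) dt.
Step 2. Evaluate the standard form: now 4*t*cos(3*t)/3 - 4*sin(3*t)/9.
Answer: 4*t*cos(3*t)/3 - 4*sin(3*t)/9.


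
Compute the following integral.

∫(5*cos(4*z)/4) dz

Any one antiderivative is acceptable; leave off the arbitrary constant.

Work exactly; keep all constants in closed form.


Answer: 5*sin(4*z)/16.


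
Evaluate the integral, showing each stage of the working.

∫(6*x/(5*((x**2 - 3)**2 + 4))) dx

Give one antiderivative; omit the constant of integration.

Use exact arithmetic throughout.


Step 1. Substitute u = x**2 - 3, turning ∫(6*x/(5*((x**2 - 3)**2 + 4))) dx into ∫(3/(5*(u**2 + 4))) du: now ∫(3/(5*(u**2 + 4))) du.
Step 2. Evaluate the standard form: now 3*atan(u/2)/10.
Step 3. Substitute back u = x**2 - 3: now 3*atan(x**2/2 - 3/2)/10.
Answer: 3*atan(x**2/2 - 3/2)/10.
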